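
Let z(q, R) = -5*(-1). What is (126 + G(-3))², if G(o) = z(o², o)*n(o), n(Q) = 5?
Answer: 22801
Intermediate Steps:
z(q, R) = 5
G(o) = 25 (G(o) = 5*5 = 25)
(126 + G(-3))² = (126 + 25)² = 151² = 22801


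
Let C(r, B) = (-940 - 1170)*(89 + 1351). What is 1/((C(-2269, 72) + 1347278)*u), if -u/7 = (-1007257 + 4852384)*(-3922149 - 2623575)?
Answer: -1/297948605654837729592 ≈ -3.3563e-21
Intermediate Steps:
C(r, B) = -3038400 (C(r, B) = -2110*1440 = -3038400)
u = 176183980608636 (u = -7*(-1007257 + 4852384)*(-3922149 - 2623575) = -26915889*(-6545724) = -7*(-25169140086948) = 176183980608636)
1/((C(-2269, 72) + 1347278)*u) = 1/((-3038400 + 1347278)*176183980608636) = (1/176183980608636)/(-1691122) = -1/1691122*1/176183980608636 = -1/297948605654837729592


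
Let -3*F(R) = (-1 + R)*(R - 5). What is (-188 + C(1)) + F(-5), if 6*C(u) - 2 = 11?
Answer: -1235/6 ≈ -205.83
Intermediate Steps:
F(R) = -(-1 + R)*(-5 + R)/3 (F(R) = -(-1 + R)*(R - 5)/3 = -(-1 + R)*(-5 + R)/3)
C(u) = 13/6 (C(u) = ⅓ + (⅙)*11 = ⅓ + 11/6 = 13/6)
(-188 + C(1)) + F(-5) = (-188 + 13/6) + (-5/3 + 2*(-5) - ⅓*(-5)²) = -1115/6 + (-5/3 - 10 - ⅓*25) = -1115/6 + (-5/3 - 10 - 25/3) = -1115/6 - 20 = -1235/6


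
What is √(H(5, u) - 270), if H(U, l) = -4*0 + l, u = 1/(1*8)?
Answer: I*√4318/4 ≈ 16.428*I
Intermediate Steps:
u = ⅛ (u = 1/8 = ⅛ ≈ 0.12500)
H(U, l) = l (H(U, l) = 0 + l = l)
√(H(5, u) - 270) = √(⅛ - 270) = √(-2159/8) = I*√4318/4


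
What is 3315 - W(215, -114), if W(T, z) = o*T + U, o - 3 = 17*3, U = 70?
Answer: -8365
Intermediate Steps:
o = 54 (o = 3 + 17*3 = 3 + 51 = 54)
W(T, z) = 70 + 54*T (W(T, z) = 54*T + 70 = 70 + 54*T)
3315 - W(215, -114) = 3315 - (70 + 54*215) = 3315 - (70 + 11610) = 3315 - 1*11680 = 3315 - 11680 = -8365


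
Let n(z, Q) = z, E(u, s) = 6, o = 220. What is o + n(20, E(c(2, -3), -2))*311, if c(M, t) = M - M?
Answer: 6440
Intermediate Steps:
c(M, t) = 0
o + n(20, E(c(2, -3), -2))*311 = 220 + 20*311 = 220 + 6220 = 6440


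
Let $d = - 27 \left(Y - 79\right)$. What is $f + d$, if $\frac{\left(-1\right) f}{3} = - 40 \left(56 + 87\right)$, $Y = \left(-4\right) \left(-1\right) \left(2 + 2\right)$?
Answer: $18861$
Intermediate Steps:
$Y = 16$ ($Y = 4 \cdot 4 = 16$)
$f = 17160$ ($f = - 3 \left(- 40 \left(56 + 87\right)\right) = - 3 \left(\left(-40\right) 143\right) = \left(-3\right) \left(-5720\right) = 17160$)
$d = 1701$ ($d = - 27 \left(16 - 79\right) = \left(-27\right) \left(-63\right) = 1701$)
$f + d = 17160 + 1701 = 18861$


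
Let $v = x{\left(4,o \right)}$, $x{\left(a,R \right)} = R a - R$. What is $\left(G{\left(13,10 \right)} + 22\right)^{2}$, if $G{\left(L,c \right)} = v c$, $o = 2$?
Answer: $6724$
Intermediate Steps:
$x{\left(a,R \right)} = - R + R a$
$v = 6$ ($v = 2 \left(-1 + 4\right) = 2 \cdot 3 = 6$)
$G{\left(L,c \right)} = 6 c$
$\left(G{\left(13,10 \right)} + 22\right)^{2} = \left(6 \cdot 10 + 22\right)^{2} = \left(60 + 22\right)^{2} = 82^{2} = 6724$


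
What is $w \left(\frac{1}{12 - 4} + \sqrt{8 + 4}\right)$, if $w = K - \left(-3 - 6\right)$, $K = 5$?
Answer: $\frac{7}{4} + 28 \sqrt{3} \approx 50.247$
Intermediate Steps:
$w = 14$ ($w = 5 - \left(-3 - 6\right) = 5 - -9 = 5 + 9 = 14$)
$w \left(\frac{1}{12 - 4} + \sqrt{8 + 4}\right) = 14 \left(\frac{1}{12 - 4} + \sqrt{8 + 4}\right) = 14 \left(\frac{1}{8} + \sqrt{12}\right) = 14 \left(\frac{1}{8} + 2 \sqrt{3}\right) = \frac{7}{4} + 28 \sqrt{3}$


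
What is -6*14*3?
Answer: -252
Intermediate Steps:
-6*14*3 = -84*3 = -252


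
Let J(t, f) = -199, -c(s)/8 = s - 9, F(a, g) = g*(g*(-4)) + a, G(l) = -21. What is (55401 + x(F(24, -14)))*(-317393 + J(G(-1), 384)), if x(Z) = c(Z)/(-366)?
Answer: -1072964140248/61 ≈ -1.7590e+10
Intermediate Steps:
F(a, g) = a - 4*g² (F(a, g) = g*(-4*g) + a = -4*g² + a = a - 4*g²)
c(s) = 72 - 8*s (c(s) = -8*(s - 9) = -8*(-9 + s) = 72 - 8*s)
x(Z) = -12/61 + 4*Z/183 (x(Z) = (72 - 8*Z)/(-366) = (72 - 8*Z)*(-1/366) = -12/61 + 4*Z/183)
(55401 + x(F(24, -14)))*(-317393 + J(G(-1), 384)) = (55401 + (-12/61 + 4*(24 - 4*(-14)²)/183))*(-317393 - 199) = (55401 + (-12/61 + 4*(24 - 4*196)/183))*(-317592) = (55401 + (-12/61 + 4*(24 - 784)/183))*(-317592) = (55401 + (-12/61 + (4/183)*(-760)))*(-317592) = (55401 + (-12/61 - 3040/183))*(-317592) = (55401 - 3076/183)*(-317592) = (10135307/183)*(-317592) = -1072964140248/61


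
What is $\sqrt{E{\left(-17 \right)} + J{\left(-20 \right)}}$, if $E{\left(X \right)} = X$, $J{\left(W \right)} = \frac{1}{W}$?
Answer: $\frac{i \sqrt{1705}}{10} \approx 4.1292 i$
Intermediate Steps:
$\sqrt{E{\left(-17 \right)} + J{\left(-20 \right)}} = \sqrt{-17 + \frac{1}{-20}} = \sqrt{-17 - \frac{1}{20}} = \sqrt{- \frac{341}{20}} = \frac{i \sqrt{1705}}{10}$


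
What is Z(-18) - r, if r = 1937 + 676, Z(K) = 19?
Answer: -2594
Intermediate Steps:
r = 2613
Z(-18) - r = 19 - 1*2613 = 19 - 2613 = -2594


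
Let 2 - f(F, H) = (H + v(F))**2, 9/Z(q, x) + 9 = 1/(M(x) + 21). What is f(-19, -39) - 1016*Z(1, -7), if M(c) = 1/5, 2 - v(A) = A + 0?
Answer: 663686/949 ≈ 699.35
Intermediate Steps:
v(A) = 2 - A (v(A) = 2 - (A + 0) = 2 - A)
M(c) = 1/5
Z(q, x) = -954/949 (Z(q, x) = 9/(-9 + 1/(1/5 + 21)) = 9/(-9 + 1/(106/5)) = 9/(-9 + 5/106) = 9/(-949/106) = 9*(-106/949) = -954/949)
f(F, H) = 2 - (2 + H - F)**2 (f(F, H) = 2 - (H + (2 - F))**2 = 2 - (2 + H - F)**2)
f(-19, -39) - 1016*Z(1, -7) = (2 - (2 - 39 - 1*(-19))**2) - 1016*(-954/949) = (2 - (2 - 39 + 19)**2) + 969264/949 = (2 - 1*(-18)**2) + 969264/949 = (2 - 1*324) + 969264/949 = (2 - 324) + 969264/949 = -322 + 969264/949 = 663686/949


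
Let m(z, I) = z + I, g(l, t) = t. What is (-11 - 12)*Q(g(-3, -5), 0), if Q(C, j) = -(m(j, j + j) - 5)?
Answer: -115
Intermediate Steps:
m(z, I) = I + z
Q(C, j) = 5 - 3*j (Q(C, j) = -(((j + j) + j) - 5) = -((2*j + j) - 5) = -(3*j - 5) = -(-5 + 3*j) = 5 - 3*j)
(-11 - 12)*Q(g(-3, -5), 0) = (-11 - 12)*(5 - 3*0) = -23*(5 + 0) = -23*5 = -115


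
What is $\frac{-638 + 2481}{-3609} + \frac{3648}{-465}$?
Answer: $- \frac{4674209}{559395} \approx -8.3558$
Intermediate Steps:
$\frac{-638 + 2481}{-3609} + \frac{3648}{-465} = 1843 \left(- \frac{1}{3609}\right) + 3648 \left(- \frac{1}{465}\right) = - \frac{1843}{3609} - \frac{1216}{155} = - \frac{4674209}{559395}$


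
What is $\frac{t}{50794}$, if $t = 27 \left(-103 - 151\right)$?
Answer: $- \frac{3429}{25397} \approx -0.13502$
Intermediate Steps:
$t = -6858$ ($t = 27 \left(-254\right) = -6858$)
$\frac{t}{50794} = - \frac{6858}{50794} = \left(-6858\right) \frac{1}{50794} = - \frac{3429}{25397}$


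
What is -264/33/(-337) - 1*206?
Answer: -69414/337 ≈ -205.98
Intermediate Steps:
-264/33/(-337) - 1*206 = -264*1/33*(-1/337) - 206 = -8*(-1/337) - 206 = 8/337 - 206 = -69414/337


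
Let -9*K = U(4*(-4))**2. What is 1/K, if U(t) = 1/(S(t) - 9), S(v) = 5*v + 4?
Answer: -65025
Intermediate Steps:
S(v) = 4 + 5*v
U(t) = 1/(-5 + 5*t) (U(t) = 1/((4 + 5*t) - 9) = 1/(-5 + 5*t))
K = -1/65025 (K = -1/(25*(-1 + 4*(-4))**2)/9 = -1/(25*(-1 - 16)**2)/9 = -((1/5)/(-17))**2/9 = -((1/5)*(-1/17))**2/9 = -(-1/85)**2/9 = -1/9*1/7225 = -1/65025 ≈ -1.5379e-5)
1/K = 1/(-1/65025) = -65025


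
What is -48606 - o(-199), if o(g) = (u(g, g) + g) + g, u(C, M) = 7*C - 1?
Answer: -46814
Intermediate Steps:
u(C, M) = -1 + 7*C
o(g) = -1 + 9*g (o(g) = ((-1 + 7*g) + g) + g = (-1 + 8*g) + g = -1 + 9*g)
-48606 - o(-199) = -48606 - (-1 + 9*(-199)) = -48606 - (-1 - 1791) = -48606 - 1*(-1792) = -48606 + 1792 = -46814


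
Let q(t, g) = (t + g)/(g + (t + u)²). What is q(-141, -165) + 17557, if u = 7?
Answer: 312356281/17791 ≈ 17557.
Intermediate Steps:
q(t, g) = (g + t)/(g + (7 + t)²) (q(t, g) = (t + g)/(g + (t + 7)²) = (g + t)/(g + (7 + t)²))
q(-141, -165) + 17557 = (-165 - 141)/(-165 + (7 - 141)²) + 17557 = -306/(-165 + (-134)²) + 17557 = -306/(-165 + 17956) + 17557 = -306/17791 + 17557 = 312356281/17791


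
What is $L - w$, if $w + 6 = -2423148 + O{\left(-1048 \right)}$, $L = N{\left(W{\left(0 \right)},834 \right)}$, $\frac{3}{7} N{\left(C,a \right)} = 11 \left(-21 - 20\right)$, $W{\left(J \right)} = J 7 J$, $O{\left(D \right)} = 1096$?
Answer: $\frac{7263017}{3} \approx 2.421 \cdot 10^{6}$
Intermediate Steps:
$W{\left(J \right)} = 7 J^{2}$
$N{\left(C,a \right)} = - \frac{3157}{3}$ ($N{\left(C,a \right)} = \frac{7 \cdot 11 \left(-21 - 20\right)}{3} = \frac{7 \cdot 11 \left(-41\right)}{3} = \frac{7}{3} \left(-451\right) = - \frac{3157}{3}$)
$L = - \frac{3157}{3} \approx -1052.3$
$w = -2422058$ ($w = -6 + \left(-2423148 + 1096\right) = -6 - 2422052 = -2422058$)
$L - w = - \frac{3157}{3} - -2422058 = - \frac{3157}{3} + 2422058 = \frac{7263017}{3}$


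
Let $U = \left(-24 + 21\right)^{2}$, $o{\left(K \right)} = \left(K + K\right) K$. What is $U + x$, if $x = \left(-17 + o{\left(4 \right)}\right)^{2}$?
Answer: $234$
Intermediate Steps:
$o{\left(K \right)} = 2 K^{2}$ ($o{\left(K \right)} = 2 K K = 2 K^{2}$)
$x = 225$ ($x = \left(-17 + 2 \cdot 4^{2}\right)^{2} = \left(-17 + 2 \cdot 16\right)^{2} = \left(-17 + 32\right)^{2} = 15^{2} = 225$)
$U = 9$ ($U = \left(-3\right)^{2} = 9$)
$U + x = 9 + 225 = 234$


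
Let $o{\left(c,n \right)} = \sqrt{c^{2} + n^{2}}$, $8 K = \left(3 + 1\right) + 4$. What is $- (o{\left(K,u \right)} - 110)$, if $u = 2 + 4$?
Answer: $110 - \sqrt{37} \approx 103.92$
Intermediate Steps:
$u = 6$
$K = 1$ ($K = \frac{\left(3 + 1\right) + 4}{8} = \frac{4 + 4}{8} = \frac{1}{8} \cdot 8 = 1$)
$- (o{\left(K,u \right)} - 110) = - (\sqrt{1^{2} + 6^{2}} - 110) = - (\sqrt{1 + 36} - 110) = - (\sqrt{37} - 110) = - (-110 + \sqrt{37}) = 110 - \sqrt{37}$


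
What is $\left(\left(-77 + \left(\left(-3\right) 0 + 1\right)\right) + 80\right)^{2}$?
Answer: $16$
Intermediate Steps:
$\left(\left(-77 + \left(\left(-3\right) 0 + 1\right)\right) + 80\right)^{2} = \left(\left(-77 + \left(0 + 1\right)\right) + 80\right)^{2} = \left(\left(-77 + 1\right) + 80\right)^{2} = \left(-76 + 80\right)^{2} = 4^{2} = 16$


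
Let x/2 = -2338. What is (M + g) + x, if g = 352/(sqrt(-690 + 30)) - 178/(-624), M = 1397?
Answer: -1022959/312 - 16*I*sqrt(165)/15 ≈ -3278.7 - 13.702*I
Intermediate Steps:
x = -4676 (x = 2*(-2338) = -4676)
g = 89/312 - 16*I*sqrt(165)/15 (g = 352/(sqrt(-660)) - 178*(-1/624) = 352/((2*I*sqrt(165))) + 89/312 = 352*(-I*sqrt(165)/330) + 89/312 = -16*I*sqrt(165)/15 + 89/312 = 89/312 - 16*I*sqrt(165)/15 ≈ 0.28526 - 13.702*I)
(M + g) + x = (1397 + (89/312 - 16*I*sqrt(165)/15)) - 4676 = (435953/312 - 16*I*sqrt(165)/15) - 4676 = -1022959/312 - 16*I*sqrt(165)/15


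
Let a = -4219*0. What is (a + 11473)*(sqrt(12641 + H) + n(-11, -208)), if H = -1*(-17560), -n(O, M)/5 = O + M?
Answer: 12562935 + 11473*sqrt(30201) ≈ 1.4557e+7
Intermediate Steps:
n(O, M) = -5*M - 5*O (n(O, M) = -5*(O + M) = -5*(M + O) = -5*M - 5*O)
H = 17560
a = 0
(a + 11473)*(sqrt(12641 + H) + n(-11, -208)) = (0 + 11473)*(sqrt(12641 + 17560) + (-5*(-208) - 5*(-11))) = 11473*(sqrt(30201) + (1040 + 55)) = 11473*(sqrt(30201) + 1095) = 11473*(1095 + sqrt(30201)) = 12562935 + 11473*sqrt(30201)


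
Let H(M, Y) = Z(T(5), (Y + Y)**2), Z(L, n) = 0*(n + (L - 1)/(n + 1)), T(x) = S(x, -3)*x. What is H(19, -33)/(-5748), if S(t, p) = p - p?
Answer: 0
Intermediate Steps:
S(t, p) = 0
T(x) = 0 (T(x) = 0*x = 0)
Z(L, n) = 0 (Z(L, n) = 0*(n + (-1 + L)/(1 + n)) = 0)
H(M, Y) = 0
H(19, -33)/(-5748) = 0/(-5748) = 0*(-1/5748) = 0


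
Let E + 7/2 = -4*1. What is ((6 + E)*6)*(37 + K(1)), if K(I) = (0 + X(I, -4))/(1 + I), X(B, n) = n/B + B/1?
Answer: -639/2 ≈ -319.50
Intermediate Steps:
E = -15/2 (E = -7/2 - 4*1 = -7/2 - 4 = -15/2 ≈ -7.5000)
X(B, n) = B + n/B (X(B, n) = n/B + B*1 = n/B + B = B + n/B)
K(I) = (I - 4/I)/(1 + I) (K(I) = (0 + (I - 4/I))/(1 + I) = (I - 4/I)/(1 + I))
((6 + E)*6)*(37 + K(1)) = ((6 - 15/2)*6)*(37 + (-4 + 1²)/(1*(1 + 1))) = (-3/2*6)*(37 + 1*(-4 + 1)/2) = -9*(37 + 1*(½)*(-3)) = -9*(37 - 3/2) = -9*71/2 = -639/2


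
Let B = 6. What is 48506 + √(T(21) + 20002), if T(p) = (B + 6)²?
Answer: 48506 + √20146 ≈ 48648.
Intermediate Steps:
T(p) = 144 (T(p) = (6 + 6)² = 12² = 144)
48506 + √(T(21) + 20002) = 48506 + √(144 + 20002) = 48506 + √20146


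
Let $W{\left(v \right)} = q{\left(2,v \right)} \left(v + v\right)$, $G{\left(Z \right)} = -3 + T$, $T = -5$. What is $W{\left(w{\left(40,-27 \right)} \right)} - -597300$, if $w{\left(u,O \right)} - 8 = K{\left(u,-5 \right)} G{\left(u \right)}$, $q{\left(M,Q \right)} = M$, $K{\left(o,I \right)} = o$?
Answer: $596052$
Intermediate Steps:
$G{\left(Z \right)} = -8$ ($G{\left(Z \right)} = -3 - 5 = -8$)
$w{\left(u,O \right)} = 8 - 8 u$ ($w{\left(u,O \right)} = 8 + u \left(-8\right) = 8 - 8 u$)
$W{\left(v \right)} = 4 v$ ($W{\left(v \right)} = 2 \left(v + v\right) = 2 \cdot 2 v = 4 v$)
$W{\left(w{\left(40,-27 \right)} \right)} - -597300 = 4 \left(8 - 320\right) - -597300 = 4 \left(8 - 320\right) + 597300 = 4 \left(-312\right) + 597300 = -1248 + 597300 = 596052$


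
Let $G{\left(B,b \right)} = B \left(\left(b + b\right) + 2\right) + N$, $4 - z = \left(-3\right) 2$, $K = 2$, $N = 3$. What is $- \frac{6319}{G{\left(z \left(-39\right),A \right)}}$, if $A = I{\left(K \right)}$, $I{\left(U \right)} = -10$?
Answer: $- \frac{6319}{7023} \approx -0.89976$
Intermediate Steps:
$z = 10$ ($z = 4 - \left(-3\right) 2 = 4 - -6 = 4 + 6 = 10$)
$A = -10$
$G{\left(B,b \right)} = 3 + B \left(2 + 2 b\right)$ ($G{\left(B,b \right)} = B \left(\left(b + b\right) + 2\right) + 3 = B \left(2 b + 2\right) + 3 = B \left(2 + 2 b\right) + 3 = 3 + B \left(2 + 2 b\right)$)
$- \frac{6319}{G{\left(z \left(-39\right),A \right)}} = - \frac{6319}{3 + 2 \cdot 10 \left(-39\right) + 2 \cdot 10 \left(-39\right) \left(-10\right)} = - \frac{6319}{3 + 2 \left(-390\right) + 2 \left(-390\right) \left(-10\right)} = - \frac{6319}{3 - 780 + 7800} = - \frac{6319}{7023}$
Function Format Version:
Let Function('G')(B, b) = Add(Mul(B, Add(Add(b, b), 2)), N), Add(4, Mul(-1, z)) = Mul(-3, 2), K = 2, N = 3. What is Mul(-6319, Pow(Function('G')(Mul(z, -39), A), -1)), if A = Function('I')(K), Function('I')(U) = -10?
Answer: Rational(-6319, 7023) ≈ -0.89976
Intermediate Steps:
z = 10 (z = Add(4, Mul(-1, Mul(-3, 2))) = Add(4, Mul(-1, -6)) = Add(4, 6) = 10)
A = -10
Function('G')(B, b) = Add(3, Mul(B, Add(2, Mul(2, b)))) (Function('G')(B, b) = Add(Mul(B, Add(Add(b, b), 2)), 3) = Add(Mul(B, Add(Mul(2, b), 2)), 3) = Add(Mul(B, Add(2, Mul(2, b))), 3) = Add(3, Mul(B, Add(2, Mul(2, b)))))
Mul(-6319, Pow(Function('G')(Mul(z, -39), A), -1)) = Mul(-6319, Pow(Add(3, Mul(2, Mul(10, -39)), Mul(2, Mul(10, -39), -10)), -1)) = Mul(-6319, Pow(Add(3, Mul(2, -390), Mul(2, -390, -10)), -1)) = Mul(-6319, Pow(Add(3, -780, 7800), -1)) = Mul(-6319, Pow(7023, -1)) = Mul(-6319, Rational(1, 7023)) = Rational(-6319, 7023)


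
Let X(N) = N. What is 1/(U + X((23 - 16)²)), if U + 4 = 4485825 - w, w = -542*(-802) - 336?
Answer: 1/4051522 ≈ 2.4682e-7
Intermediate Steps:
w = 434348 (w = 434684 - 336 = 434348)
U = 4051473 (U = -4 + (4485825 - 1*434348) = -4 + (4485825 - 434348) = -4 + 4051477 = 4051473)
1/(U + X((23 - 16)²)) = 1/(4051473 + (23 - 16)²) = 1/(4051473 + 7²) = 1/(4051473 + 49) = 1/4051522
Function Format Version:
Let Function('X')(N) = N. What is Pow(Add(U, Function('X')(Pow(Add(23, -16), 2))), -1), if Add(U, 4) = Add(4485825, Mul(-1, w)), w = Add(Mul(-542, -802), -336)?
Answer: Rational(1, 4051522) ≈ 2.4682e-7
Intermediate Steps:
w = 434348 (w = Add(434684, -336) = 434348)
U = 4051473 (U = Add(-4, Add(4485825, Mul(-1, 434348))) = Add(-4, Add(4485825, -434348)) = Add(-4, 4051477) = 4051473)
Pow(Add(U, Function('X')(Pow(Add(23, -16), 2))), -1) = Pow(Add(4051473, Pow(Add(23, -16), 2)), -1) = Pow(Add(4051473, Pow(7, 2)), -1) = Pow(Add(4051473, 49), -1) = Pow(4051522, -1) = Rational(1, 4051522)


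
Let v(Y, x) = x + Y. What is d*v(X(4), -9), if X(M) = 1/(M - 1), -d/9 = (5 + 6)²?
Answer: 9438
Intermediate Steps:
d = -1089 (d = -9*(5 + 6)² = -9*11² = -9*121 = -1089)
X(M) = 1/(-1 + M)
v(Y, x) = Y + x
d*v(X(4), -9) = -1089*(1/(-1 + 4) - 9) = -1089*(1/3 - 9) = -1089*(⅓ - 9) = -1089*(-26/3) = 9438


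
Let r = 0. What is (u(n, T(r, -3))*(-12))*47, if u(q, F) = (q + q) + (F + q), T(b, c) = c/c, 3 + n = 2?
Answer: 1128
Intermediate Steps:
n = -1 (n = -3 + 2 = -1)
T(b, c) = 1
u(q, F) = F + 3*q (u(q, F) = 2*q + (F + q) = F + 3*q)
(u(n, T(r, -3))*(-12))*47 = ((1 + 3*(-1))*(-12))*47 = ((1 - 3)*(-12))*47 = -2*(-12)*47 = 24*47 = 1128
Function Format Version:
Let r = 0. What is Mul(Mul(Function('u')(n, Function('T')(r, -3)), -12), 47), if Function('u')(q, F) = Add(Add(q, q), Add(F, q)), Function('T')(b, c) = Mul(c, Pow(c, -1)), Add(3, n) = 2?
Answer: 1128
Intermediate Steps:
n = -1 (n = Add(-3, 2) = -1)
Function('T')(b, c) = 1
Function('u')(q, F) = Add(F, Mul(3, q)) (Function('u')(q, F) = Add(Mul(2, q), Add(F, q)) = Add(F, Mul(3, q)))
Mul(Mul(Function('u')(n, Function('T')(r, -3)), -12), 47) = Mul(Mul(Add(1, Mul(3, -1)), -12), 47) = Mul(Mul(Add(1, -3), -12), 47) = Mul(Mul(-2, -12), 47) = Mul(24, 47) = 1128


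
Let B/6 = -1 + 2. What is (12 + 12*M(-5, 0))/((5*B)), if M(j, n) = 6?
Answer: 14/5 ≈ 2.8000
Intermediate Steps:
B = 6 (B = 6*(-1 + 2) = 6*1 = 6)
(12 + 12*M(-5, 0))/((5*B)) = (12 + 12*6)/((5*6)) = (12 + 72)/30 = 84*(1/30) = 14/5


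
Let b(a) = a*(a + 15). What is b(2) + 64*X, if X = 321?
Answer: 20578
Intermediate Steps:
b(a) = a*(15 + a)
b(2) + 64*X = 2*(15 + 2) + 64*321 = 2*17 + 20544 = 34 + 20544 = 20578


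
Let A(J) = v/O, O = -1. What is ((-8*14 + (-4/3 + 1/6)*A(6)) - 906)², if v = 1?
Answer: 37222201/36 ≈ 1.0340e+6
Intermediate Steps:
A(J) = -1 (A(J) = 1/(-1) = 1*(-1) = -1)
((-8*14 + (-4/3 + 1/6)*A(6)) - 906)² = ((-8*14 + (-4/3 + 1/6)*(-1)) - 906)² = ((-112 + (-4*⅓ + 1*(⅙))*(-1)) - 906)² = ((-112 + (-4/3 + ⅙)*(-1)) - 906)² = ((-112 - 7/6*(-1)) - 906)² = ((-112 + 7/6) - 906)² = (-665/6 - 906)² = (-6101/6)² = 37222201/36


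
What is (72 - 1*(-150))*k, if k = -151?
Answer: -33522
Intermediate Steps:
(72 - 1*(-150))*k = (72 - 1*(-150))*(-151) = (72 + 150)*(-151) = 222*(-151) = -33522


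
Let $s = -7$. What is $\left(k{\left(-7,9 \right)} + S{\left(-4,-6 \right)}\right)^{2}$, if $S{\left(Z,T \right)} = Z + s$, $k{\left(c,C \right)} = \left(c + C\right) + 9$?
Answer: $0$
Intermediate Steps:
$k{\left(c,C \right)} = 9 + C + c$ ($k{\left(c,C \right)} = \left(C + c\right) + 9 = 9 + C + c$)
$S{\left(Z,T \right)} = -7 + Z$ ($S{\left(Z,T \right)} = Z - 7 = -7 + Z$)
$\left(k{\left(-7,9 \right)} + S{\left(-4,-6 \right)}\right)^{2} = \left(\left(9 + 9 - 7\right) - 11\right)^{2} = \left(11 - 11\right)^{2} = 0^{2} = 0$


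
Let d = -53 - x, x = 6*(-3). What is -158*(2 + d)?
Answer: 5214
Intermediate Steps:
x = -18
d = -35 (d = -53 - 1*(-18) = -53 + 18 = -35)
-158*(2 + d) = -158*(2 - 35) = -158*(-33) = 5214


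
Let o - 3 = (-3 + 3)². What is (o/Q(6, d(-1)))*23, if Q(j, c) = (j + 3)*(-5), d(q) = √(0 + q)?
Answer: -23/15 ≈ -1.5333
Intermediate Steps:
d(q) = √q
Q(j, c) = -15 - 5*j (Q(j, c) = (3 + j)*(-5) = -15 - 5*j)
o = 3 (o = 3 + (-3 + 3)² = 3 + 0² = 3 + 0 = 3)
(o/Q(6, d(-1)))*23 = (3/(-15 - 5*6))*23 = (3/(-15 - 30))*23 = (3/(-45))*23 = -1/45*3*23 = -1/15*23 = -23/15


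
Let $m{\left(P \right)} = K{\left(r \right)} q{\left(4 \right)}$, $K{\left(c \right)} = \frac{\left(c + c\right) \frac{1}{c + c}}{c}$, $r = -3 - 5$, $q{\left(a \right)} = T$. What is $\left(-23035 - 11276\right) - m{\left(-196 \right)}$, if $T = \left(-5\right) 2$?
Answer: $- \frac{137249}{4} \approx -34312.0$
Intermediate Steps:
$T = -10$
$q{\left(a \right)} = -10$
$r = -8$ ($r = -3 - 5 = -8$)
$K{\left(c \right)} = \frac{1}{c}$ ($K{\left(c \right)} = \frac{2 c \frac{1}{2 c}}{c} = 1 \frac{1}{c} = \frac{1}{c}$)
$m{\left(P \right)} = \frac{5}{4}$ ($m{\left(P \right)} = \frac{1}{-8} \left(-10\right) = \left(- \frac{1}{8}\right) \left(-10\right) = \frac{5}{4}$)
$\left(-23035 - 11276\right) - m{\left(-196 \right)} = \left(-23035 - 11276\right) - \frac{5}{4} = -34311 - \frac{5}{4} = - \frac{137249}{4}$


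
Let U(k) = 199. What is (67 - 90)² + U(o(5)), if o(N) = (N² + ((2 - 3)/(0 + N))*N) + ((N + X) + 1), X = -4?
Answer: 728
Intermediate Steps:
o(N) = -4 + N + N² (o(N) = (N² + ((2 - 3)/(0 + N))*N) + ((N - 4) + 1) = (N² + (-1/N)*N) + ((-4 + N) + 1) = (N² - 1) + (-3 + N) = (-1 + N²) + (-3 + N) = -4 + N + N²)
(67 - 90)² + U(o(5)) = (67 - 90)² + 199 = (-23)² + 199 = 529 + 199 = 728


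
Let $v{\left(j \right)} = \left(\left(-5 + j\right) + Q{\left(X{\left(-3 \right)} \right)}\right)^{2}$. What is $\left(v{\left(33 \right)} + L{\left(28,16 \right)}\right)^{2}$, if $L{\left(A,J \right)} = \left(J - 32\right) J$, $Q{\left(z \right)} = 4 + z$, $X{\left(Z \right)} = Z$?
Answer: $342225$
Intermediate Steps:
$v{\left(j \right)} = \left(-4 + j\right)^{2}$ ($v{\left(j \right)} = \left(\left(-5 + j\right) + \left(4 - 3\right)\right)^{2} = \left(\left(-5 + j\right) + 1\right)^{2} = \left(-4 + j\right)^{2}$)
$L{\left(A,J \right)} = J \left(-32 + J\right)$ ($L{\left(A,J \right)} = \left(-32 + J\right) J = J \left(-32 + J\right)$)
$\left(v{\left(33 \right)} + L{\left(28,16 \right)}\right)^{2} = \left(\left(-4 + 33\right)^{2} + 16 \left(-32 + 16\right)\right)^{2} = \left(29^{2} + 16 \left(-16\right)\right)^{2} = \left(841 - 256\right)^{2} = 585^{2} = 342225$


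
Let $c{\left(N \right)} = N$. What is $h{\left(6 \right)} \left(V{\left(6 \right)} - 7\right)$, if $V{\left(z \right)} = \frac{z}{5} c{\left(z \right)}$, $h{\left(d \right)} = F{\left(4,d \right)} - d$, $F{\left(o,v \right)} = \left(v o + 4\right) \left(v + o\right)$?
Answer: $\frac{274}{5} \approx 54.8$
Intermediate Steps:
$F{\left(o,v \right)} = \left(4 + o v\right) \left(o + v\right)$ ($F{\left(o,v \right)} = \left(o v + 4\right) \left(o + v\right) = \left(4 + o v\right) \left(o + v\right)$)
$h{\left(d \right)} = 16 + 4 d^{2} + 19 d$ ($h{\left(d \right)} = \left(4 \cdot 4 + 4 d + 4 d^{2} + d 4^{2}\right) - d = \left(16 + 4 d + 4 d^{2} + d 16\right) - d = \left(16 + 4 d + 4 d^{2} + 16 d\right) - d = \left(16 + 4 d^{2} + 20 d\right) - d = 16 + 4 d^{2} + 19 d$)
$V{\left(z \right)} = \frac{z^{2}}{5}$ ($V{\left(z \right)} = \frac{z}{5} z = \frac{z^{2}}{5}$)
$h{\left(6 \right)} \left(V{\left(6 \right)} - 7\right) = \left(16 + 4 \cdot 6^{2} + 19 \cdot 6\right) \left(\frac{6^{2}}{5} - 7\right) = \left(16 + 4 \cdot 36 + 114\right) \left(\frac{1}{5} \cdot 36 - 7\right) = \left(16 + 144 + 114\right) \left(\frac{36}{5} - 7\right) = 274 \cdot \frac{1}{5} = \frac{274}{5}$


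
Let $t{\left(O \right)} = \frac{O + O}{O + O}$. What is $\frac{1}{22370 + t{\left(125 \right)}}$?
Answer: $\frac{1}{22371} \approx 4.4701 \cdot 10^{-5}$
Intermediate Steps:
$t{\left(O \right)} = 1$ ($t{\left(O \right)} = \frac{2 O}{2 O} = 2 O \frac{1}{2 O} = 1$)
$\frac{1}{22370 + t{\left(125 \right)}} = \frac{1}{22370 + 1} = \frac{1}{22371}$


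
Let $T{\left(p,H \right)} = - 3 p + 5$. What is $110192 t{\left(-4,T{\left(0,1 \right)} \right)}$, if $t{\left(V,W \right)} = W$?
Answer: $550960$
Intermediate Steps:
$T{\left(p,H \right)} = 5 - 3 p$
$110192 t{\left(-4,T{\left(0,1 \right)} \right)} = 110192 \left(5 - 0\right) = 110192 \left(5 + 0\right) = 110192 \cdot 5 = 550960$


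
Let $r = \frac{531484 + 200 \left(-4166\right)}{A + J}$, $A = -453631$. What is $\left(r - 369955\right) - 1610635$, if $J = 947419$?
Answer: $- \frac{81499323053}{41149} \approx -1.9806 \cdot 10^{6}$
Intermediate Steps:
$r = - \frac{25143}{41149}$ ($r = \frac{531484 + 200 \left(-4166\right)}{-453631 + 947419} = \frac{531484 - 833200}{493788} = \left(-301716\right) \frac{1}{493788} = - \frac{25143}{41149} \approx -0.61102$)
$\left(r - 369955\right) - 1610635 = \left(- \frac{25143}{41149} - 369955\right) - 1610635 = - \frac{15223303438}{41149} - 1610635 = - \frac{81499323053}{41149}$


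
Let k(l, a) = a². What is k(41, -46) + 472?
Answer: 2588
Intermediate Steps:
k(41, -46) + 472 = (-46)² + 472 = 2116 + 472 = 2588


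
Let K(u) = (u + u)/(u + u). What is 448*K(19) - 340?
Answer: 108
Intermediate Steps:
K(u) = 1 (K(u) = (2*u)/((2*u)) = (2*u)*(1/(2*u)) = 1)
448*K(19) - 340 = 448*1 - 340 = 448 - 340 = 108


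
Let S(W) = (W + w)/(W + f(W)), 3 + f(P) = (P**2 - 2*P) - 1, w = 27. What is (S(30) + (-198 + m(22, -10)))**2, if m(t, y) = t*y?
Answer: 130994048761/749956 ≈ 1.7467e+5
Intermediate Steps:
f(P) = -4 + P**2 - 2*P (f(P) = -3 + ((P**2 - 2*P) - 1) = -3 + (-1 + P**2 - 2*P) = -4 + P**2 - 2*P)
S(W) = (27 + W)/(-4 + W**2 - W) (S(W) = (W + 27)/(W + (-4 + W**2 - 2*W)) = (27 + W)/(-4 + W**2 - W))
(S(30) + (-198 + m(22, -10)))**2 = ((27 + 30)/(-4 + 30**2 - 1*30) + (-198 + 22*(-10)))**2 = (57/(-4 + 900 - 30) + (-198 - 220))**2 = (57/866 - 418)**2 = (-361931/866)**2 = 130994048761/749956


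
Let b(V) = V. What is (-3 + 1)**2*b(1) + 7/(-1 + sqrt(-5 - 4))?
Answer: 33/10 - 21*I/10 ≈ 3.3 - 2.1*I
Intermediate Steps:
(-3 + 1)**2*b(1) + 7/(-1 + sqrt(-5 - 4)) = (-3 + 1)**2*1 + 7/(-1 + sqrt(-5 - 4)) = (-2)**2*1 + 7/(-1 + sqrt(-9)) = 4*1 + 7/(-1 + 3*I) = 4 + ((-1 - 3*I)/10)*7 = 4 + 7*(-1 - 3*I)/10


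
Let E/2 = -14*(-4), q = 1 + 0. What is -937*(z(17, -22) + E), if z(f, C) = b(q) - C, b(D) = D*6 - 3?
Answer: -128369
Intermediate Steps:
q = 1
b(D) = -3 + 6*D (b(D) = 6*D - 3 = -3 + 6*D)
E = 112 (E = 2*(-14*(-4)) = 2*56 = 112)
z(f, C) = 3 - C (z(f, C) = (-3 + 6*1) - C = (-3 + 6) - C = 3 - C)
-937*(z(17, -22) + E) = -937*((3 - 1*(-22)) + 112) = -937*((3 + 22) + 112) = -937*(25 + 112) = -937*137 = -128369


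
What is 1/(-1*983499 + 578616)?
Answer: -1/404883 ≈ -2.4698e-6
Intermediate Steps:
1/(-1*983499 + 578616) = 1/(-983499 + 578616) = 1/(-404883) = -1/404883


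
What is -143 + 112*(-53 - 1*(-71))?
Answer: 1873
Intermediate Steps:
-143 + 112*(-53 - 1*(-71)) = -143 + 112*(-53 + 71) = -143 + 112*18 = -143 + 2016 = 1873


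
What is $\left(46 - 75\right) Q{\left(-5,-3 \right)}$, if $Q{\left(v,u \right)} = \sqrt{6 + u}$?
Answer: $- 29 \sqrt{3} \approx -50.229$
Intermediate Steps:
$\left(46 - 75\right) Q{\left(-5,-3 \right)} = \left(46 - 75\right) \sqrt{6 - 3} = - 29 \sqrt{3}$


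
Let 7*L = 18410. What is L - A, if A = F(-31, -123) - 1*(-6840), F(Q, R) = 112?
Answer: -4322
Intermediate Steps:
L = 2630 (L = (⅐)*18410 = 2630)
A = 6952 (A = 112 - 1*(-6840) = 112 + 6840 = 6952)
L - A = 2630 - 1*6952 = 2630 - 6952 = -4322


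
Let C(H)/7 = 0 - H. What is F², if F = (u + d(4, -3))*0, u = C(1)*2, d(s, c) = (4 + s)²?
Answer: 0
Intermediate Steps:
C(H) = -7*H (C(H) = 7*(0 - H) = 7*(-H) = -7*H)
u = -14 (u = -7*1*2 = -7*2 = -14)
F = 0 (F = (-14 + (4 + 4)²)*0 = (-14 + 8²)*0 = (-14 + 64)*0 = 50*0 = 0)
F² = 0² = 0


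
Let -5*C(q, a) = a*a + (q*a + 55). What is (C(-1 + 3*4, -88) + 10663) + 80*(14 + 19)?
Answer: 59684/5 ≈ 11937.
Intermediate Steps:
C(q, a) = -11 - a²/5 - a*q/5 (C(q, a) = -(a*a + (q*a + 55))/5 = -(a² + (a*q + 55))/5 = -(a² + (55 + a*q))/5 = -(55 + a² + a*q)/5 = -11 - a²/5 - a*q/5)
(C(-1 + 3*4, -88) + 10663) + 80*(14 + 19) = ((-11 - ⅕*(-88)² - ⅕*(-88)*(-1 + 3*4)) + 10663) + 80*(14 + 19) = ((-11 - ⅕*7744 - ⅕*(-88)*(-1 + 12)) + 10663) + 80*33 = ((-11 - 7744/5 - ⅕*(-88)*11) + 10663) + 2640 = ((-11 - 7744/5 + 968/5) + 10663) + 2640 = (-6831/5 + 10663) + 2640 = 46484/5 + 2640 = 59684/5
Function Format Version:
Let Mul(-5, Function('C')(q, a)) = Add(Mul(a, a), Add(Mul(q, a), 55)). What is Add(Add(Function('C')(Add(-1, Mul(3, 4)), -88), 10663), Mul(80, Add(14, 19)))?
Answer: Rational(59684, 5) ≈ 11937.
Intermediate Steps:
Function('C')(q, a) = Add(-11, Mul(Rational(-1, 5), Pow(a, 2)), Mul(Rational(-1, 5), a, q)) (Function('C')(q, a) = Mul(Rational(-1, 5), Add(Mul(a, a), Add(Mul(q, a), 55))) = Mul(Rational(-1, 5), Add(Pow(a, 2), Add(Mul(a, q), 55))) = Mul(Rational(-1, 5), Add(Pow(a, 2), Add(55, Mul(a, q)))) = Mul(Rational(-1, 5), Add(55, Pow(a, 2), Mul(a, q))) = Add(-11, Mul(Rational(-1, 5), Pow(a, 2)), Mul(Rational(-1, 5), a, q)))
Add(Add(Function('C')(Add(-1, Mul(3, 4)), -88), 10663), Mul(80, Add(14, 19))) = Add(Add(Add(-11, Mul(Rational(-1, 5), Pow(-88, 2)), Mul(Rational(-1, 5), -88, Add(-1, Mul(3, 4)))), 10663), Mul(80, Add(14, 19))) = Add(Add(Add(-11, Mul(Rational(-1, 5), 7744), Mul(Rational(-1, 5), -88, Add(-1, 12))), 10663), Mul(80, 33)) = Add(Add(Add(-11, Rational(-7744, 5), Mul(Rational(-1, 5), -88, 11)), 10663), 2640) = Add(Add(Add(-11, Rational(-7744, 5), Rational(968, 5)), 10663), 2640) = Add(Add(Rational(-6831, 5), 10663), 2640) = Add(Rational(46484, 5), 2640) = Rational(59684, 5)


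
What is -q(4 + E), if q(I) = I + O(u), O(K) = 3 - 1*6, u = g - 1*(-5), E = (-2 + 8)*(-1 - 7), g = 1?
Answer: 47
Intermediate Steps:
E = -48 (E = 6*(-8) = -48)
u = 6 (u = 1 - 1*(-5) = 1 + 5 = 6)
O(K) = -3 (O(K) = 3 - 6 = -3)
q(I) = -3 + I (q(I) = I - 3 = -3 + I)
-q(4 + E) = -(-3 + (4 - 48)) = -(-3 - 44) = -1*(-47) = 47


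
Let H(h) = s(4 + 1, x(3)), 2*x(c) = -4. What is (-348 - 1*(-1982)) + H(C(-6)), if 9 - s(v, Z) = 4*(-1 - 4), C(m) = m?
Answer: 1663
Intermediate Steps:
x(c) = -2 (x(c) = (½)*(-4) = -2)
s(v, Z) = 29 (s(v, Z) = 9 - 4*(-1 - 4) = 9 - 4*(-5) = 9 - 1*(-20) = 9 + 20 = 29)
H(h) = 29
(-348 - 1*(-1982)) + H(C(-6)) = (-348 - 1*(-1982)) + 29 = (-348 + 1982) + 29 = 1634 + 29 = 1663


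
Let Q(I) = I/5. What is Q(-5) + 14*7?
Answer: 97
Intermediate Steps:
Q(I) = I/5 (Q(I) = I*(⅕) = I/5)
Q(-5) + 14*7 = (⅕)*(-5) + 14*7 = -1 + 98 = 97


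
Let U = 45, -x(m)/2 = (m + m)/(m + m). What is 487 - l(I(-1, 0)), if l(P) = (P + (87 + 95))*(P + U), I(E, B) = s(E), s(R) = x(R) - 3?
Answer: -6593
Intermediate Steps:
x(m) = -2 (x(m) = -2*(m + m)/(m + m) = -2*2*m/(2*m) = -2*2*m*1/(2*m) = -2*1 = -2)
s(R) = -5 (s(R) = -2 - 3 = -5)
I(E, B) = -5
l(P) = (45 + P)*(182 + P) (l(P) = (P + (87 + 95))*(P + 45) = (P + 182)*(45 + P) = (182 + P)*(45 + P) = (45 + P)*(182 + P))
487 - l(I(-1, 0)) = 487 - (8190 + (-5)² + 227*(-5)) = 487 - (8190 + 25 - 1135) = 487 - 1*7080 = 487 - 7080 = -6593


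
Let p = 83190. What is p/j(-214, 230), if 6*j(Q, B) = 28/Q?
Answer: -26703990/7 ≈ -3.8149e+6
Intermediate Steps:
j(Q, B) = 14/(3*Q) (j(Q, B) = (28/Q)/6 = 14/(3*Q))
p/j(-214, 230) = 83190/(((14/3)/(-214))) = 83190/(((14/3)*(-1/214))) = 83190/(-7/321) = 83190*(-321/7) = -26703990/7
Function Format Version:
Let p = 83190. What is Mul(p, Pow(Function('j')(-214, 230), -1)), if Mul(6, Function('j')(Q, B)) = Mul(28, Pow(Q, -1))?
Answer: Rational(-26703990, 7) ≈ -3.8149e+6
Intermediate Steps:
Function('j')(Q, B) = Mul(Rational(14, 3), Pow(Q, -1)) (Function('j')(Q, B) = Mul(Rational(1, 6), Mul(28, Pow(Q, -1))) = Mul(Rational(14, 3), Pow(Q, -1)))
Mul(p, Pow(Function('j')(-214, 230), -1)) = Mul(83190, Pow(Mul(Rational(14, 3), Pow(-214, -1)), -1)) = Mul(83190, Pow(Mul(Rational(14, 3), Rational(-1, 214)), -1)) = Mul(83190, Pow(Rational(-7, 321), -1)) = Mul(83190, Rational(-321, 7)) = Rational(-26703990, 7)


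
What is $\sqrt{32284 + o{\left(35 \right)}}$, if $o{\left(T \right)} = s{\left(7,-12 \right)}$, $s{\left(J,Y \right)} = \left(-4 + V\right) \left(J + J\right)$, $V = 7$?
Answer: $\sqrt{32326} \approx 179.79$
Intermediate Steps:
$s{\left(J,Y \right)} = 6 J$ ($s{\left(J,Y \right)} = \left(-4 + 7\right) \left(J + J\right) = 3 \cdot 2 J = 6 J$)
$o{\left(T \right)} = 42$ ($o{\left(T \right)} = 6 \cdot 7 = 42$)
$\sqrt{32284 + o{\left(35 \right)}} = \sqrt{32284 + 42} = \sqrt{32326}$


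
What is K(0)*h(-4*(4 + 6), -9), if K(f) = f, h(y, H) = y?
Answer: 0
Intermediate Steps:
K(0)*h(-4*(4 + 6), -9) = 0*(-4*(4 + 6)) = 0*(-4*10) = 0*(-40) = 0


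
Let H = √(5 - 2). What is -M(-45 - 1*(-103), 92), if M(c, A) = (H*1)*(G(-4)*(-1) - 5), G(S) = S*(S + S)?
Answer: 37*√3 ≈ 64.086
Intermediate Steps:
G(S) = 2*S² (G(S) = S*(2*S) = 2*S²)
H = √3 ≈ 1.7320
M(c, A) = -37*√3 (M(c, A) = (√3*1)*((2*(-4)²)*(-1) - 5) = √3*((2*16)*(-1) - 5) = √3*(32*(-1) - 5) = √3*(-32 - 5) = √3*(-37) = -37*√3)
-M(-45 - 1*(-103), 92) = -(-37)*√3 = 37*√3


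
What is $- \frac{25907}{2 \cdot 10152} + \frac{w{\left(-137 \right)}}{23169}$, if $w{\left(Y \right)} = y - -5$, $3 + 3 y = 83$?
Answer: $- \frac{199865441}{156807792} \approx -1.2746$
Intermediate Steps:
$y = \frac{80}{3}$ ($y = -1 + \frac{1}{3} \cdot 83 = -1 + \frac{83}{3} = \frac{80}{3} \approx 26.667$)
$w{\left(Y \right)} = \frac{95}{3}$ ($w{\left(Y \right)} = \frac{80}{3} - -5 = \frac{80}{3} + 5 = \frac{95}{3}$)
$- \frac{25907}{2 \cdot 10152} + \frac{w{\left(-137 \right)}}{23169} = - \frac{25907}{2 \cdot 10152} + \frac{95}{3 \cdot 23169} = - \frac{25907}{20304} + \frac{95}{3} \cdot \frac{1}{23169} = \left(-25907\right) \frac{1}{20304} + \frac{95}{69507} = - \frac{25907}{20304} + \frac{95}{69507} = - \frac{199865441}{156807792}$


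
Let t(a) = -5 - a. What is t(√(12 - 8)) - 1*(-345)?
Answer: 338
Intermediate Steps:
t(√(12 - 8)) - 1*(-345) = (-5 - √(12 - 8)) - 1*(-345) = (-5 - √4) + 345 = (-5 - 1*2) + 345 = (-5 - 2) + 345 = -7 + 345 = 338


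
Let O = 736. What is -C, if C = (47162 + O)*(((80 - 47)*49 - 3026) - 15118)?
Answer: 791610246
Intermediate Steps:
C = -791610246 (C = (47162 + 736)*(((80 - 47)*49 - 3026) - 15118) = 47898*((33*49 - 3026) - 15118) = 47898*((1617 - 3026) - 15118) = 47898*(-1409 - 15118) = 47898*(-16527) = -791610246)
-C = -1*(-791610246) = 791610246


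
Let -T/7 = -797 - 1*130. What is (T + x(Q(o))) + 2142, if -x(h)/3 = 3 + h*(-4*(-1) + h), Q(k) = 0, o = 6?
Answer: 8622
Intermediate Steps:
T = 6489 (T = -7*(-797 - 1*130) = -7*(-797 - 130) = -7*(-927) = 6489)
x(h) = -9 - 3*h*(4 + h) (x(h) = -3*(3 + h*(-4*(-1) + h)) = -3*(3 + h*(4 + h)) = -9 - 3*h*(4 + h))
(T + x(Q(o))) + 2142 = (6489 + (-9 - 12*0 - 3*0²)) + 2142 = (6489 + (-9 + 0 - 3*0)) + 2142 = (6489 + (-9 + 0 + 0)) + 2142 = (6489 - 9) + 2142 = 6480 + 2142 = 8622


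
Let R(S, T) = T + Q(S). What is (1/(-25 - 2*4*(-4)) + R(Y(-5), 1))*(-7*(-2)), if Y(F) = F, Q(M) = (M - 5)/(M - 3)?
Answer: 67/2 ≈ 33.500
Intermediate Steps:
Q(M) = (-5 + M)/(-3 + M)
R(S, T) = T + (-5 + S)/(-3 + S)
(1/(-25 - 2*4*(-4)) + R(Y(-5), 1))*(-7*(-2)) = (1/(-25 - 2*4*(-4)) + (-5 - 5 + 1*(-3 - 5))/(-3 - 5))*(-7*(-2)) = (1/(-25 - 8*(-4)) + (-5 - 5 + 1*(-8))/(-8))*14 = (1/(-25 + 32) - (-5 - 5 - 8)/8)*14 = (1/7 - ⅛*(-18))*14 = (⅐ + 9/4)*14 = (67/28)*14 = 67/2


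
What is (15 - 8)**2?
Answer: 49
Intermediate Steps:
(15 - 8)**2 = 7**2 = 49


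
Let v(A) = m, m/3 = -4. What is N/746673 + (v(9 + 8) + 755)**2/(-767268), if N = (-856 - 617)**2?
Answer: 417521182465/190966099788 ≈ 2.1864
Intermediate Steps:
m = -12 (m = 3*(-4) = -12)
v(A) = -12
N = 2169729 (N = (-1473)**2 = 2169729)
N/746673 + (v(9 + 8) + 755)**2/(-767268) = 2169729/746673 + (-12 + 755)**2/(-767268) = 2169729*(1/746673) + 743**2*(-1/767268) = 723243/248891 + 552049*(-1/767268) = 723243/248891 - 552049/767268 = 417521182465/190966099788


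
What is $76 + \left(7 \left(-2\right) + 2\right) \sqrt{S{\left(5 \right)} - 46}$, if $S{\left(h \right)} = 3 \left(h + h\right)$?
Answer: $76 - 48 i \approx 76.0 - 48.0 i$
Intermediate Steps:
$S{\left(h \right)} = 6 h$ ($S{\left(h \right)} = 3 \cdot 2 h = 6 h$)
$76 + \left(7 \left(-2\right) + 2\right) \sqrt{S{\left(5 \right)} - 46} = 76 + \left(7 \left(-2\right) + 2\right) \sqrt{6 \cdot 5 - 46} = 76 + \left(-14 + 2\right) \sqrt{30 - 46} = 76 - 12 \sqrt{-16} = 76 - 12 \cdot 4 i = 76 - 48 i$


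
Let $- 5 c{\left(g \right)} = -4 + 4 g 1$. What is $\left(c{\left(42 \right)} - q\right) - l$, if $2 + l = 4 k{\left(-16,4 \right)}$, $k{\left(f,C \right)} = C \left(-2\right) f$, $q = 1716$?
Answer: $- \frac{11294}{5} \approx -2258.8$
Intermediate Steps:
$k{\left(f,C \right)} = - 2 C f$
$c{\left(g \right)} = \frac{4}{5} - \frac{4 g}{5}$ ($c{\left(g \right)} = - \frac{-4 + 4 g 1}{5} = - \frac{-4 + 4 g}{5} = \frac{4}{5} - \frac{4 g}{5}$)
$l = 510$ ($l = -2 + 4 \left(\left(-2\right) 4 \left(-16\right)\right) = -2 + 4 \cdot 128 = -2 + 512 = 510$)
$\left(c{\left(42 \right)} - q\right) - l = \left(\left(\frac{4}{5} - \frac{168}{5}\right) - 1716\right) - 510 = \left(- \frac{164}{5} - 1716\right) - 510 = - \frac{8744}{5} - 510 = - \frac{11294}{5}$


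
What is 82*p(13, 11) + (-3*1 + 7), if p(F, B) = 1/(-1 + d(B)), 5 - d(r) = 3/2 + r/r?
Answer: 176/3 ≈ 58.667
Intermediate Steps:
d(r) = 5/2 (d(r) = 5 - (3/2 + r/r) = 5 - (3*(1/2) + 1) = 5 - (3/2 + 1) = 5 - 1*5/2 = 5 - 5/2 = 5/2)
p(F, B) = 2/3 (p(F, B) = 1/(-1 + 5/2) = 1/(3/2) = 2/3)
82*p(13, 11) + (-3*1 + 7) = 82*(2/3) + (-3*1 + 7) = 164/3 + (-3 + 7) = 164/3 + 4 = 176/3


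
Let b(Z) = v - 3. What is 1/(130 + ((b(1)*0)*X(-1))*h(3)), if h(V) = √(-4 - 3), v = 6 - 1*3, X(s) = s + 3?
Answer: 1/130 ≈ 0.0076923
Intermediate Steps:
X(s) = 3 + s
v = 3 (v = 6 - 3 = 3)
h(V) = I*√7 (h(V) = √(-7) = I*√7)
b(Z) = 0 (b(Z) = 3 - 3 = 0)
1/(130 + ((b(1)*0)*X(-1))*h(3)) = 1/(130 + ((0*0)*(3 - 1))*(I*√7)) = 1/(130 + (0*2)*(I*√7)) = 1/(130 + 0*(I*√7)) = 1/(130 + 0) = 1/130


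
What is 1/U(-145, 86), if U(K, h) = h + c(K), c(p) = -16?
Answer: 1/70 ≈ 0.014286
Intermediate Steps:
U(K, h) = -16 + h (U(K, h) = h - 16 = -16 + h)
1/U(-145, 86) = 1/(-16 + 86) = 1/70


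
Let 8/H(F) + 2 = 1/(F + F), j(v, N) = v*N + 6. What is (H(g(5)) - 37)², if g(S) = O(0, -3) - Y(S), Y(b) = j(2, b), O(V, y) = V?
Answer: 7080921/4225 ≈ 1676.0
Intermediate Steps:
j(v, N) = 6 + N*v (j(v, N) = N*v + 6 = 6 + N*v)
Y(b) = 6 + 2*b (Y(b) = 6 + b*2 = 6 + 2*b)
g(S) = -6 - 2*S (g(S) = 0 - (6 + 2*S) = 0 + (-6 - 2*S) = -6 - 2*S)
H(F) = 8/(-2 + 1/(2*F)) (H(F) = 8/(-2 + 1/(F + F)) = 8/(-2 + 1/(2*F)))
(H(g(5)) - 37)² = (-16*(-6 - 2*5)/(-1 + 4*(-6 - 2*5)) - 37)² = (-16*(-6 - 10)/(-1 + 4*(-6 - 10)) - 37)² = (-16*(-16)/(-1 + 4*(-16)) - 37)² = (-16*(-16)/(-1 - 64) - 37)² = (-16*(-16)/(-65) - 37)² = (-16*(-16)*(-1/65) - 37)² = (-256/65 - 37)² = (-2661/65)² = 7080921/4225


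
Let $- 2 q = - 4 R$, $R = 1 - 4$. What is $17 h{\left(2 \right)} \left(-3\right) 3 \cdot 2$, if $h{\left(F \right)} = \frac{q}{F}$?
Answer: $918$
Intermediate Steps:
$R = -3$
$q = -6$ ($q = - \frac{\left(-4\right) \left(-3\right)}{2} = \left(- \frac{1}{2}\right) 12 = -6$)
$h{\left(F \right)} = - \frac{6}{F}$
$17 h{\left(2 \right)} \left(-3\right) 3 \cdot 2 = 17 \left(- \frac{6}{2}\right) \left(-3\right) 3 \cdot 2 = 17 \left(\left(-6\right) \frac{1}{2}\right) \left(\left(-9\right) 2\right) = 17 \left(-3\right) \left(-18\right) = \left(-51\right) \left(-18\right) = 918$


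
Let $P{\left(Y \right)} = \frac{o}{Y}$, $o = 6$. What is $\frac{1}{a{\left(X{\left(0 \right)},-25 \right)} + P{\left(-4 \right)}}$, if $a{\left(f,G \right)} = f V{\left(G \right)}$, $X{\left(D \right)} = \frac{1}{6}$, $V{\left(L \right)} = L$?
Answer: $- \frac{3}{17} \approx -0.17647$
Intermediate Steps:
$P{\left(Y \right)} = \frac{6}{Y}$
$X{\left(D \right)} = \frac{1}{6}$
$a{\left(f,G \right)} = G f$ ($a{\left(f,G \right)} = f G = G f$)
$\frac{1}{a{\left(X{\left(0 \right)},-25 \right)} + P{\left(-4 \right)}} = \frac{1}{\left(-25\right) \frac{1}{6} + \frac{6}{-4}} = \frac{1}{- \frac{25}{6} + 6 \left(- \frac{1}{4}\right)} = \frac{1}{- \frac{25}{6} - \frac{3}{2}} = \frac{1}{- \frac{17}{3}} = - \frac{3}{17}$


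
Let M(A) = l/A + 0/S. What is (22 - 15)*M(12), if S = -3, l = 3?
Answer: 7/4 ≈ 1.7500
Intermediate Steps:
M(A) = 3/A (M(A) = 3/A + 0/(-3) = 3/A + 0*(-⅓) = 3/A + 0 = 3/A)
(22 - 15)*M(12) = (22 - 15)*(3/12) = 7*(3*(1/12)) = 7*(¼) = 7/4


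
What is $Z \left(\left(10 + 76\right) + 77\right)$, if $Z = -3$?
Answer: $-489$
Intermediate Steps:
$Z \left(\left(10 + 76\right) + 77\right) = - 3 \left(\left(10 + 76\right) + 77\right) = - 3 \left(86 + 77\right) = \left(-3\right) 163 = -489$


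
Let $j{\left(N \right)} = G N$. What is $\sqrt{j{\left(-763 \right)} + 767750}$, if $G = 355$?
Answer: $\sqrt{496885} \approx 704.9$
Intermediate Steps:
$j{\left(N \right)} = 355 N$
$\sqrt{j{\left(-763 \right)} + 767750} = \sqrt{355 \left(-763\right) + 767750} = \sqrt{-270865 + 767750} = \sqrt{496885}$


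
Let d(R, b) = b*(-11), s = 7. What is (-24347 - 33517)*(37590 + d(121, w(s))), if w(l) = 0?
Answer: -2175107760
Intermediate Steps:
d(R, b) = -11*b
(-24347 - 33517)*(37590 + d(121, w(s))) = (-24347 - 33517)*(37590 - 11*0) = -57864*(37590 + 0) = -57864*37590 = -2175107760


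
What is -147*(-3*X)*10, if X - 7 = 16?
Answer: 101430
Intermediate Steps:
X = 23 (X = 7 + 16 = 23)
-147*(-3*X)*10 = -147*(-3*23)*10 = -(-10143)*10 = -147*(-690) = 101430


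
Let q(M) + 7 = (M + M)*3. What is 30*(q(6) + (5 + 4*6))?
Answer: 1740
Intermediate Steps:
q(M) = -7 + 6*M (q(M) = -7 + (M + M)*3 = -7 + (2*M)*3 = -7 + 6*M)
30*(q(6) + (5 + 4*6)) = 30*((-7 + 6*6) + (5 + 4*6)) = 30*((-7 + 36) + (5 + 24)) = 30*(29 + 29) = 30*58 = 1740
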